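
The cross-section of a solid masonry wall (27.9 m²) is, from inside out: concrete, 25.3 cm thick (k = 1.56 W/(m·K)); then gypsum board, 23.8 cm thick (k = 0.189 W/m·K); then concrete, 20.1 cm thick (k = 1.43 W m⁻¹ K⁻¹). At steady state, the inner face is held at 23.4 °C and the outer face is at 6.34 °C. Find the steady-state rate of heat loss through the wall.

Resistance network (inner→outer):
  R_concrete = L/(kA) = 0.253/(1.56·27.9) = 0.005813 K/W
  R_gypsum board = L/(kA) = 0.238/(0.189·27.9) = 0.04513 K/W
  R_concrete = L/(kA) = 0.201/(1.43·27.9) = 0.005038 K/W
ΣR = 0.005813 + 0.04513 + 0.005038 = 0.05598 K/W
Q = ΔT/ΣR = (23.4 °C − 6.34 °C)/0.05598 = 305 W

Q = 305 W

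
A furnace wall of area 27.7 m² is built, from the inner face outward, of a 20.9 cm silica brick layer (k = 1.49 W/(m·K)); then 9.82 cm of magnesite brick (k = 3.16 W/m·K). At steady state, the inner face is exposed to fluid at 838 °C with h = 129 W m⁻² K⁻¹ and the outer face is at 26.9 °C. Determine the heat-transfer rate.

Series thermal resistances, inner to outer:
  R_conv,in = 1/(hA) = 1/(129·27.7) = 2.799×10^-4 K/W
  R_silica brick = L/(kA) = 0.209/(1.49·27.7) = 0.005064 K/W
  R_magnesite brick = L/(kA) = 0.0982/(3.16·27.7) = 0.001122 K/W
ΣR = 2.799×10^-4 + 0.005064 + 0.001122 = 0.006466 K/W
Q = ΔT/ΣR = (838 °C − 26.9 °C)/0.006466 = 1.25×10^5 W

Q = 1.25×10^5 W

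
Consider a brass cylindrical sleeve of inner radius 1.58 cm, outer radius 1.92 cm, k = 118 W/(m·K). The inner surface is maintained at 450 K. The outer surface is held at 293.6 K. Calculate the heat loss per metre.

Q' = 5.95×10^5 W/m

Q' = 2πk·ΔT/ln(r₂/r₁) = 2π × 118 × 156.4 / ln(0.0192/0.0158) = 5.95×10^5 W/m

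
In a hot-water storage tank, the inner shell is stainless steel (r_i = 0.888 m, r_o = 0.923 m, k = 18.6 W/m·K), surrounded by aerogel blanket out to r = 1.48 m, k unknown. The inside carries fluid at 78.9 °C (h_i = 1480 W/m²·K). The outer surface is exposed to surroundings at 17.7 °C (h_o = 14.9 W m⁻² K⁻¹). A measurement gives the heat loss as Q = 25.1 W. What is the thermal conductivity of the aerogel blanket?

ΣR = ΔT/Q = |78.9 − 17.7|/25.1 = 2.438 K/W
Known resistances:
  R_conv,in = 1/(4πr²h) = 1/(4π·0.888²·1480) = 6.819×10^-5 K/W
  R_stainless steel = (1/0.888 − 1/0.923)/(4πk) = 0.04270/(4π·18.6) = 1.827×10^-4 K/W
  R_conv,out = 1/(4πr²h) = 1/(4π·1.48²·14.9) = 0.002438 K/W
R_aerogel blanket = ΣR − ΣR_known = 2.438 − 0.002689 = 2.435 K/W
(1/r₁−1/r₂)/(4πk) = 2.435 ⇒ k = 0.4077/(4π·2.435) = 0.0133 W/m·K

k = 0.0133 W/m·K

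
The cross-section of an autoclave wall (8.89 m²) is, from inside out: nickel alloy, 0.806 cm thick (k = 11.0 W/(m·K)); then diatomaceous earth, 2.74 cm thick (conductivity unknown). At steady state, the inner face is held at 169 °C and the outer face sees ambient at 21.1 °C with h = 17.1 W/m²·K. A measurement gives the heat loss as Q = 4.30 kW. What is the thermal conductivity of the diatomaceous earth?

ΣR = ΔT/Q = |169 − 21.1|/4300 = 0.03440 K/W
Known resistances:
  R_nickel alloy = L/(kA) = 0.00806/(11.0·8.89) = 8.242×10^-5 K/W
  R_conv,out = 1/(hA) = 1/(17.1·8.89) = 0.006578 K/W
R_diatomaceous earth = ΣR − ΣR_known = 0.03440 − 0.006660 = 0.02774 K/W
L/(kA) = 0.02774 ⇒ k = 0.0274/(0.02774·8.89) = 0.111 W/m·K

k = 0.111 W/m·K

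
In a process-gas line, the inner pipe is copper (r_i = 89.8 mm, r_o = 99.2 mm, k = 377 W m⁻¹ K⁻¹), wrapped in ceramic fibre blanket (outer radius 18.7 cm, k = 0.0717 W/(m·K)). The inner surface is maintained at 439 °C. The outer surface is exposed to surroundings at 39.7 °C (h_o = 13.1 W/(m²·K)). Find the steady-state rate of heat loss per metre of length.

Q' = 271 W/m

Treat each layer as a resistance in series:
  R'_copper = ln(0.0992/0.0898)/(2πk) = 0.09955/(2π·377) = 4.203×10^-5 m·K/W
  R'_ceramic fibre blanket = ln(0.187/0.0992)/(2πk) = 0.6340/(2π·0.0717) = 1.407 m·K/W
  R'_conv,out = 1/(2πr h) = 1/(2π·0.187·13.1) = 0.06497 m·K/W
ΣR = 4.203×10^-5 + 1.407 + 0.06497 = 1.472 m·K/W
Q' = ΔT/ΣR = (439 °C − 39.7 °C)/1.472 = 271 W/m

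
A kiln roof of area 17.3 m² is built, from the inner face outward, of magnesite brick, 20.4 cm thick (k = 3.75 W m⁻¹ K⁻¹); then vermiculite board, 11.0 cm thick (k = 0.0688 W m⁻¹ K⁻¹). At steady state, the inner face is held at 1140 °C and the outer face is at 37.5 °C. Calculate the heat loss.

Series thermal resistances, inner to outer:
  R_magnesite brick = L/(kA) = 0.204/(3.75·17.3) = 0.003145 K/W
  R_vermiculite board = L/(kA) = 0.110/(0.0688·17.3) = 0.09242 K/W
ΣR = 0.003145 + 0.09242 = 0.09556 K/W
Q = ΔT/ΣR = (1140 °C − 37.5 °C)/0.09556 = 11500 W

Q = 11.5 kW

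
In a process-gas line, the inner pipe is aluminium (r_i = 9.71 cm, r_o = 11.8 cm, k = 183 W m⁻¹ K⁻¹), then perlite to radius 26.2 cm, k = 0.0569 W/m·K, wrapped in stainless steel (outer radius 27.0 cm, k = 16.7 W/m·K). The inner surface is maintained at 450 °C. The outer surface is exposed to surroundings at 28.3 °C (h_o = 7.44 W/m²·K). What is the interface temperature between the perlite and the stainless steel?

Resistance network (inner→outer):
  R'_aluminium = ln(0.118/0.0971)/(2πk) = 0.1949/(2π·183) = 1.695×10^-4 m·K/W
  R'_perlite = ln(0.262/0.118)/(2πk) = 0.7977/(2π·0.0569) = 2.231 m·K/W
  R'_stainless steel = ln(0.270/0.262)/(2πk) = 0.03008/(2π·16.7) = 2.866×10^-4 m·K/W
  R'_conv,out = 1/(2πr h) = 1/(2π·0.270·7.44) = 0.07923 m·K/W
ΣR = 1.695×10^-4 + 2.231 + 2.866×10^-4 + 0.07923 = 2.311 m·K/W
Q' = ΔT/ΣR = (450 °C − 28.3 °C)/2.311 = 182.5 W/m
From the inner boundary to the perlite/stainless steel interface, ΣR_partial = 2.231 m·K/W.
T_interface = T_in − Q'·ΣR_partial = 450 °C − (182.5)(2.231) = 42.8 °C

T = 42.8 °C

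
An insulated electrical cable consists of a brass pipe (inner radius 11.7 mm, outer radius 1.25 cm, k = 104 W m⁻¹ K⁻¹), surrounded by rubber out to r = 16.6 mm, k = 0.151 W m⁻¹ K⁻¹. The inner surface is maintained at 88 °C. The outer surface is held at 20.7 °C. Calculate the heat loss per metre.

Resistance network (inner→outer):
  R'_brass = ln(0.0125/0.0117)/(2πk) = 0.06614/(2π·104) = 1.012×10^-4 m·K/W
  R'_rubber = ln(0.0166/0.0125)/(2πk) = 0.2837/(2π·0.151) = 0.2990 m·K/W
ΣR = 1.012×10^-4 + 0.2990 = 0.2991 m·K/W
Q' = ΔT/ΣR = (88 °C − 20.7 °C)/0.2991 = 225 W/m

Q' = 225 W/m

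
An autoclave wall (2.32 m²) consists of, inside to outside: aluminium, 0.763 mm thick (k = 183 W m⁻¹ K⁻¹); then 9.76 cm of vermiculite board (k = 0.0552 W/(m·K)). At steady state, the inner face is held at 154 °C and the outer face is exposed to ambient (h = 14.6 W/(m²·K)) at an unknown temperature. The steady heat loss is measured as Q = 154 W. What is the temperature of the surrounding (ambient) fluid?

T_out = 32.1 °C

Series resistances:
  R_aluminium = L/(kA) = 7.63×10^-4/(183·2.32) = 1.797×10^-6 K/W
  R_vermiculite board = L/(kA) = 0.0976/(0.0552·2.32) = 0.7621 K/W
  R_conv,out = 1/(hA) = 1/(14.6·2.32) = 0.02952 K/W
ΣR = 0.7916 K/W
ΔT = Q·ΣR = 154 × 0.7916 = 121.9 K
Heat flows outward, so T_out = T_in − ΔT = 154 − 121.9 = 32.1 °C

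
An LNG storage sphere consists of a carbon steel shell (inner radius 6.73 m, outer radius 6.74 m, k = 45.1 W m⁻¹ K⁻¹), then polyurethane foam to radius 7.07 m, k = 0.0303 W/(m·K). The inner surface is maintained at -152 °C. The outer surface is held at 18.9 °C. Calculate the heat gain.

Series thermal resistances, inner to outer:
  R_carbon steel = (1/6.73 − 1/6.74)/(4πk) = 2.205×10^-4/(4π·45.1) = 3.890×10^-7 K/W
  R_polyurethane foam = (1/6.74 − 1/7.07)/(4πk) = 0.006925/(4π·0.0303) = 0.01819 K/W
ΣR = 3.890×10^-7 + 0.01819 = 0.01819 K/W
Q = ΔT/ΣR = (-152 °C − 18.9 °C)/0.01819 = -9400 W
(Negative Q ⇒ heat flows inward; heat gain = 9400 W.)

Q = 9.40 kW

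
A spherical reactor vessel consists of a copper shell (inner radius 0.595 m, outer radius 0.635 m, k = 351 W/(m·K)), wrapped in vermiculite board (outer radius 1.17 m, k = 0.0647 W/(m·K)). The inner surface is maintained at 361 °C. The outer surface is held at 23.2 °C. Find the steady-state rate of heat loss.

Q = 381 W

Series thermal resistances, inner to outer:
  R_copper = (1/0.595 − 1/0.635)/(4πk) = 0.1059/(4π·351) = 2.400×10^-5 K/W
  R_vermiculite board = (1/0.635 − 1/1.17)/(4πk) = 0.7201/(4π·0.0647) = 0.8857 K/W
ΣR = 2.400×10^-5 + 0.8857 = 0.8857 K/W
Q = ΔT/ΣR = (361 °C − 23.2 °C)/0.8857 = 381 W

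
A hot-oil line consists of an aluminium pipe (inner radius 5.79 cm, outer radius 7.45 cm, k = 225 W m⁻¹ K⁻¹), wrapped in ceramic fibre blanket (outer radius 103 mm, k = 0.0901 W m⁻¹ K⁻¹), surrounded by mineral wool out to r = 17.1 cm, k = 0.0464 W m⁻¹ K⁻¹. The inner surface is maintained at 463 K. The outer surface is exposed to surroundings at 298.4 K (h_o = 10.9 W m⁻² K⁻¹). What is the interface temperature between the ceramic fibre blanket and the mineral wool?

Series thermal resistances, inner to outer:
  R'_aluminium = ln(0.0745/0.0579)/(2πk) = 0.2521/(2π·225) = 1.783×10^-4 m·K/W
  R'_ceramic fibre blanket = ln(0.103/0.0745)/(2πk) = 0.3239/(2π·0.0901) = 0.5722 m·K/W
  R'_mineral wool = ln(0.171/0.103)/(2πk) = 0.5069/(2π·0.0464) = 1.739 m·K/W
  R'_conv,out = 1/(2πr h) = 1/(2π·0.171·10.9) = 0.08539 m·K/W
ΣR = 1.783×10^-4 + 0.5722 + 1.739 + 0.08539 = 2.397 m·K/W
Q' = ΔT/ΣR = (463 K − 298.4 K)/2.397 = 68.67 W/m
From the inner boundary to the ceramic fibre blanket/mineral wool interface, ΣR_partial = 0.5724 m·K/W.
T_interface = T_in − Q'·ΣR_partial = 463 K − (68.67)(0.5724) = 424 K

T = 424 K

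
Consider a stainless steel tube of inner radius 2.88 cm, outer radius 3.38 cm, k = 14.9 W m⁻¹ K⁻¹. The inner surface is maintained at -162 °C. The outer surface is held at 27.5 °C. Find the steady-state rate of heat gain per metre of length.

Q' = 111 kW/m

Q' = 2πk·ΔT/ln(r₂/r₁) = 2π × 14.9 × 189.5 / ln(0.0338/0.0288) = 1.11×10^5 W/m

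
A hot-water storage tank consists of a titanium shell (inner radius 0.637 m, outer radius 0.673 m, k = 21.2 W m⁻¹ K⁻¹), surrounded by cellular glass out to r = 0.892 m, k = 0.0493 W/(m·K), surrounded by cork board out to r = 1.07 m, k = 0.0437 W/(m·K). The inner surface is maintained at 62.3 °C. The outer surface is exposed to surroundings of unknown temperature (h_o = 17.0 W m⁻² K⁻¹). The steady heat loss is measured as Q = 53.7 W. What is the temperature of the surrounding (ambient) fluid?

Series resistances:
  R_titanium = (1/0.637 − 1/0.673)/(4πk) = 0.08397/(4π·21.2) = 3.152×10^-4 K/W
  R_cellular glass = (1/0.673 − 1/0.892)/(4πk) = 0.3648/(4π·0.0493) = 0.5889 K/W
  R_cork board = (1/0.892 − 1/1.07)/(4πk) = 0.1865/(4π·0.0437) = 0.3396 K/W
  R_conv,out = 1/(4πr²h) = 1/(4π·1.07²·17.0) = 0.004089 K/W
ΣR = 0.9329 K/W
ΔT = Q·ΣR = 53.7 × 0.9329 = 50.10 K
Heat flows outward, so T_out = T_in − ΔT = 62.3 − 50.10 = 12.2 °C

T_out = 12.2 °C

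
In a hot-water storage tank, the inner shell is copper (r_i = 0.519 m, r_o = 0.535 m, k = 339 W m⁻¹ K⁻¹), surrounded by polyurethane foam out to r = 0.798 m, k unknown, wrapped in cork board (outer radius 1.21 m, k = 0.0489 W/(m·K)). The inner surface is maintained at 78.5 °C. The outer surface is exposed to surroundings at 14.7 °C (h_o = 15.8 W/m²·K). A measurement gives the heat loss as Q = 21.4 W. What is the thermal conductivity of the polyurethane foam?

k = 0.0215 W/m·K

ΣR = ΔT/Q = |78.5 − 14.7|/21.4 = 2.981 K/W
Known resistances:
  R_copper = (1/0.519 − 1/0.535)/(4πk) = 0.05762/(4π·339) = 1.353×10^-5 K/W
  R_cork board = (1/0.798 − 1/1.21)/(4πk) = 0.4267/(4π·0.0489) = 0.6944 K/W
  R_conv,out = 1/(4πr²h) = 1/(4π·1.21²·15.8) = 0.003440 K/W
R_polyurethane foam = ΣR − ΣR_known = 2.981 − 0.6979 = 2.283 K/W
(1/r₁−1/r₂)/(4πk) = 2.283 ⇒ k = 0.6160/(4π·2.283) = 0.0215 W/m·K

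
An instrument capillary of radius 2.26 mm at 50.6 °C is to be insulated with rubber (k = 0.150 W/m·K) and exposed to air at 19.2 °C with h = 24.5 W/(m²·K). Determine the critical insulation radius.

For a cylinder, r_cr = k_ins/h = 0.150/24.5 = 0.00612 m = 0.612 cm

r_cr = 0.612 cm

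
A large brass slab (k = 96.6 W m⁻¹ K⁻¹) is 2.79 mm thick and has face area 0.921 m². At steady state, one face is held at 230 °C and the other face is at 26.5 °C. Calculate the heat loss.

Q = 6490 kW

Q = kA·ΔT/L = 96.6 × 0.921 × |230 °C − 26.5 °C| / 0.00279 = 6.49×10^6 W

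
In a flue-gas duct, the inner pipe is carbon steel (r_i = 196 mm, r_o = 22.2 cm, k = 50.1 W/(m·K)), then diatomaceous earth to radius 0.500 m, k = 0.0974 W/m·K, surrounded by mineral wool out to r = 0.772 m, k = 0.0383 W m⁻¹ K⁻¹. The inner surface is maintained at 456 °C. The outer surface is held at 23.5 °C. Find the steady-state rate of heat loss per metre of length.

Q' = 138 W/m

Resistance network (inner→outer):
  R'_carbon steel = ln(0.222/0.196)/(2πk) = 0.1246/(2π·50.1) = 3.957×10^-4 m·K/W
  R'_diatomaceous earth = ln(0.500/0.222)/(2πk) = 0.8119/(2π·0.0974) = 1.327 m·K/W
  R'_mineral wool = ln(0.772/0.500)/(2πk) = 0.4344/(2π·0.0383) = 1.805 m·K/W
ΣR = 3.957×10^-4 + 1.327 + 1.805 = 3.132 m·K/W
Q' = ΔT/ΣR = (456 °C − 23.5 °C)/3.132 = 138 W/m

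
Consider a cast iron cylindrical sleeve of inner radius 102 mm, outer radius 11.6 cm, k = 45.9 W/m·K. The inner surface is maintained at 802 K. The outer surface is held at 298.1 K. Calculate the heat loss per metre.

Q' = 1.13×10^6 W/m

Q' = 2πk·ΔT/ln(r₂/r₁) = 2π × 45.9 × 503.9 / ln(0.116/0.102) = 1.13×10^6 W/m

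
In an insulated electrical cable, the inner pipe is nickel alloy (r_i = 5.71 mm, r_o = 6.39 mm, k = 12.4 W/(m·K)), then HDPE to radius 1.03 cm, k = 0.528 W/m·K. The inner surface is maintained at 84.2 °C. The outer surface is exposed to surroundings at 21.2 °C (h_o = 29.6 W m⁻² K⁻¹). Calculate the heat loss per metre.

Q' = 94.4 W/m

Series thermal resistances, inner to outer:
  R'_nickel alloy = ln(0.00639/0.00571)/(2πk) = 0.1125/(2π·12.4) = 0.001444 m·K/W
  R'_HDPE = ln(0.0103/0.00639)/(2πk) = 0.4774/(2π·0.528) = 0.1439 m·K/W
  R'_conv,out = 1/(2πr h) = 1/(2π·0.0103·29.6) = 0.5220 m·K/W
ΣR = 0.001444 + 0.1439 + 0.5220 = 0.6673 m·K/W
Q' = ΔT/ΣR = (84.2 °C − 21.2 °C)/0.6673 = 94.4 W/m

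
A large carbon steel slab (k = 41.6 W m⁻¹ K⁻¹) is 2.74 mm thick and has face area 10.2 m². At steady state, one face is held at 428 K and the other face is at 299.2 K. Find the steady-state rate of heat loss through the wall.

Q = kA·ΔT/L = 41.6 × 10.2 × |428 K − 299.2 K| / 0.00274 = 1.99×10^7 W

Q = 1.99×10^7 W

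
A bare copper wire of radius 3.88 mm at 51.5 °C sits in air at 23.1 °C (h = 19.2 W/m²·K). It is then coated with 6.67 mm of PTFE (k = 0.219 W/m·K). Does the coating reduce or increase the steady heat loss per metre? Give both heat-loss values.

Critical radius for a cylinder: r_cr = k/h = 0.0114 m = 1.14 cm.
Outer radius after coating: r₂ = 0.00388 + 0.00667 = 0.01055 m.
Since r₁ < r_cr and r₂ ≤ r_cr, the coating moves toward the maximum at r_cr — heat loss rises.
Bare: R = 1/(2πr₁h) = 2.136 m·K/W; Q = 28.4/2.136 = 13.3 W/m.
Coated: R = R_cond + R_conv = 1.513 m·K/W; Q = 28.4/1.513 = 18.8 W/m.

increases: 13.3 → 18.8 W/m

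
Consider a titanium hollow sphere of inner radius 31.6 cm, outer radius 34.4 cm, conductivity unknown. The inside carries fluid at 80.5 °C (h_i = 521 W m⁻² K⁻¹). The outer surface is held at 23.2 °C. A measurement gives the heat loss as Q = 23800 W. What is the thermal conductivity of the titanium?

k = 23.3 W/m·K

ΣR = ΔT/Q = |80.5 − 23.2|/23800 = 0.002408 K/W
Known resistances:
  R_conv,in = 1/(4πr²h) = 1/(4π·0.316²·521) = 0.001530 K/W
R_titanium = ΣR − ΣR_known = 0.002408 − 0.001530 = 8.780×10^-4 K/W
(1/r₁−1/r₂)/(4πk) = 8.780×10^-4 ⇒ k = 0.2576/(4π·8.780×10^-4) = 23.3 W/m·K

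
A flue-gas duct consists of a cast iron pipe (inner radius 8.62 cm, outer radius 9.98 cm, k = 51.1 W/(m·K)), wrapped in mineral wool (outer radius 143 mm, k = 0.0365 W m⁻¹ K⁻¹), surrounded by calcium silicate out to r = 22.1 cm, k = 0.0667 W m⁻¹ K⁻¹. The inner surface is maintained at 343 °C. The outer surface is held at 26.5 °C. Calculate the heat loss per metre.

Q' = 121 W/m

Resistance network (inner→outer):
  R'_cast iron = ln(0.0998/0.0862)/(2πk) = 0.1465/(2π·51.1) = 4.563×10^-4 m·K/W
  R'_mineral wool = ln(0.143/0.0998)/(2πk) = 0.3597/(2π·0.0365) = 1.568 m·K/W
  R'_calcium silicate = ln(0.221/0.143)/(2πk) = 0.4353/(2π·0.0667) = 1.039 m·K/W
ΣR = 4.563×10^-4 + 1.568 + 1.039 = 2.607 m·K/W
Q' = ΔT/ΣR = (343 °C − 26.5 °C)/2.607 = 121 W/m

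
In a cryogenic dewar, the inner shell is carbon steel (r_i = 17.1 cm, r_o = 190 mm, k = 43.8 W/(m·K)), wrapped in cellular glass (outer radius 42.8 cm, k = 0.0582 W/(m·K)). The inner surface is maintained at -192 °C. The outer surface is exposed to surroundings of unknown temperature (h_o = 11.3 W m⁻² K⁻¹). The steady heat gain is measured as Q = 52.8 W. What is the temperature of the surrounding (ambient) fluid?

T_out = 21.4 °C

Sum the resistances:
  R_carbon steel = (1/0.171 − 1/0.190)/(4πk) = 0.5848/(4π·43.8) = 0.001062 K/W
  R_cellular glass = (1/0.190 − 1/0.428)/(4πk) = 2.927/(4π·0.0582) = 4.002 K/W
  R_conv,out = 1/(4πr²h) = 1/(4π·0.428²·11.3) = 0.03844 K/W
ΣR = 4.041 K/W
ΔT = Q·ΣR = 52.8 × 4.041 = 213.4 K
Heat flows inward, so T_out = T_in + ΔT = -192 + 213.4 = 21.4 °C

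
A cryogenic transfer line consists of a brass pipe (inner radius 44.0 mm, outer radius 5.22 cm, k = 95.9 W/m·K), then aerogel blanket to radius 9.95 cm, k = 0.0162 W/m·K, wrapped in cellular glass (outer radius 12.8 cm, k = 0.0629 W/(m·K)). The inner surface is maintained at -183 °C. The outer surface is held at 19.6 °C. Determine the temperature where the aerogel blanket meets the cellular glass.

Treat each layer as a resistance in series:
  R'_brass = ln(0.0522/0.0440)/(2πk) = 0.1709/(2π·95.9) = 2.836×10^-4 m·K/W
  R'_aerogel blanket = ln(0.0995/0.0522)/(2πk) = 0.6451/(2π·0.0162) = 6.337 m·K/W
  R'_cellular glass = ln(0.128/0.0995)/(2πk) = 0.2519/(2π·0.0629) = 0.6373 m·K/W
ΣR = 2.836×10^-4 + 6.337 + 0.6373 = 6.975 m·K/W
Q' = ΔT/ΣR = (-183 °C − 19.6 °C)/6.975 = -29.05 W/m
From the inner boundary to the aerogel blanket/cellular glass interface, ΣR_partial = 6.337 m·K/W.
T_interface = T_in − Q'·ΣR_partial = -183 °C − (-29.05)(6.337) = 1.1 °C

T = 1.1 °C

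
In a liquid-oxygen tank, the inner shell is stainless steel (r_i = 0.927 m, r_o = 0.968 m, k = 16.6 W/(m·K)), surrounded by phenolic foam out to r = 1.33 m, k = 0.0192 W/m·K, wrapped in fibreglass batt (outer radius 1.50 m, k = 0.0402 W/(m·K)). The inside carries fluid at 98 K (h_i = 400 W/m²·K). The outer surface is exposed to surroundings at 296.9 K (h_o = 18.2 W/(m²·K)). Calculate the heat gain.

Q = 149 W

Treat each layer as a resistance in series:
  R_conv,in = 1/(4πr²h) = 1/(4π·0.927²·400) = 2.315×10^-4 K/W
  R_stainless steel = (1/0.927 − 1/0.968)/(4πk) = 0.04569/(4π·16.6) = 2.190×10^-4 K/W
  R_phenolic foam = (1/0.968 − 1/1.33)/(4πk) = 0.2812/(4π·0.0192) = 1.165 K/W
  R_fibreglass batt = (1/1.33 − 1/1.50)/(4πk) = 0.08521/(4π·0.0402) = 0.1687 K/W
  R_conv,out = 1/(4πr²h) = 1/(4π·1.50²·18.2) = 0.001943 K/W
ΣR = 2.315×10^-4 + 2.190×10^-4 + 1.165 + 0.1687 + 0.001943 = 1.336 K/W
Q = ΔT/ΣR = (98 K − 296.9 K)/1.336 = -149 W
(Negative Q ⇒ heat flows inward; heat gain = 149 W.)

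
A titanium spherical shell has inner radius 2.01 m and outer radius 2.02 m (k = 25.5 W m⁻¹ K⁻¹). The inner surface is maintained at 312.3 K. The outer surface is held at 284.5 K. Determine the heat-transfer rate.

Q = 3.62×10^6 W

Q = 4πk·ΔT/(1/r₁ − 1/r₂) = 4π × 25.5 × 27.8 / (1/2.01 − 1/2.02) = 3.62×10^6 W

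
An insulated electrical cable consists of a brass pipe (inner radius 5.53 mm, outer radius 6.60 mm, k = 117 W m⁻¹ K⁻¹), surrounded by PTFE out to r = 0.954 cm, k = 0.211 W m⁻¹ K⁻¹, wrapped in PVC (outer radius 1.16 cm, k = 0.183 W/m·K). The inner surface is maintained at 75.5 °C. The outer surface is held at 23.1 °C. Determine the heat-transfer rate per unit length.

Treat each layer as a resistance in series:
  R'_brass = ln(0.00660/0.00553)/(2πk) = 0.1769/(2π·117) = 2.406×10^-4 m·K/W
  R'_PTFE = ln(0.00954/0.00660)/(2πk) = 0.3684/(2π·0.211) = 0.2779 m·K/W
  R'_PVC = ln(0.0116/0.00954)/(2πk) = 0.1955/(2π·0.183) = 0.1700 m·K/W
ΣR = 2.406×10^-4 + 0.2779 + 0.1700 = 0.4481 m·K/W
Q' = ΔT/ΣR = (75.5 °C − 23.1 °C)/0.4481 = 117 W/m

Q' = 117 W/m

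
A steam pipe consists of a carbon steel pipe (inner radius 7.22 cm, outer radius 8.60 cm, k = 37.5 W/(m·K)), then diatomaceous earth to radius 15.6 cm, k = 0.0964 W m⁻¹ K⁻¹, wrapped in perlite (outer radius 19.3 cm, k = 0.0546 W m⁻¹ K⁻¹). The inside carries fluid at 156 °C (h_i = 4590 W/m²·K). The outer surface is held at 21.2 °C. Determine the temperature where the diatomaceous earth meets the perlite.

T = 73.3 °C

Resistance network (inner→outer):
  R'_conv,in = 1/(2πr h) = 1/(2π·0.0722·4590) = 4.803×10^-4 m·K/W
  R'_carbon steel = ln(0.0860/0.0722)/(2πk) = 0.1749/(2π·37.5) = 7.423×10^-4 m·K/W
  R'_diatomaceous earth = ln(0.156/0.0860)/(2πk) = 0.5955/(2π·0.0964) = 0.9832 m·K/W
  R'_perlite = ln(0.193/0.156)/(2πk) = 0.2128/(2π·0.0546) = 0.6204 m·K/W
ΣR = 4.803×10^-4 + 7.423×10^-4 + 0.9832 + 0.6204 = 1.605 m·K/W
Q' = ΔT/ΣR = (156 °C − 21.2 °C)/1.605 = 83.99 W/m
From the inner boundary to the diatomaceous earth/perlite interface, ΣR_partial = 0.9844 m·K/W.
T_interface = T_in − Q'·ΣR_partial = 156 °C − (83.99)(0.9844) = 73.3 °C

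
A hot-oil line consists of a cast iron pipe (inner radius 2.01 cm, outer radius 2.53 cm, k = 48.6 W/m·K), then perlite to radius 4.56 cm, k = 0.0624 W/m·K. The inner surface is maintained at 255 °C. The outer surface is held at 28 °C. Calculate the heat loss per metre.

Q' = 151 W/m

Series thermal resistances, inner to outer:
  R'_cast iron = ln(0.0253/0.0201)/(2πk) = 0.2301/(2π·48.6) = 7.535×10^-4 m·K/W
  R'_perlite = ln(0.0456/0.0253)/(2πk) = 0.5891/(2π·0.0624) = 1.503 m·K/W
ΣR = 7.535×10^-4 + 1.503 = 1.504 m·K/W
Q' = ΔT/ΣR = (255 °C − 28 °C)/1.504 = 151 W/m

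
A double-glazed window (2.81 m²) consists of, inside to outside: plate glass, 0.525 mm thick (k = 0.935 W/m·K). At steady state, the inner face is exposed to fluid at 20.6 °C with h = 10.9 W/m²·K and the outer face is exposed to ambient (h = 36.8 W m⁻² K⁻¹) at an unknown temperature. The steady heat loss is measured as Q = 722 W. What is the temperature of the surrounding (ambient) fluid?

T_out = -10.1 °C

Sum the resistances:
  R_conv,in = 1/(hA) = 1/(10.9·2.81) = 0.03265 K/W
  R_plate glass = L/(kA) = 5.25×10^-4/(0.935·2.81) = 1.998×10^-4 K/W
  R_conv,out = 1/(hA) = 1/(36.8·2.81) = 0.009670 K/W
ΣR = 0.04252 K/W
ΔT = Q·ΣR = 722 × 0.04252 = 30.70 K
Heat flows outward, so T_out = T_in − ΔT = 20.6 − 30.70 = -10.1 °C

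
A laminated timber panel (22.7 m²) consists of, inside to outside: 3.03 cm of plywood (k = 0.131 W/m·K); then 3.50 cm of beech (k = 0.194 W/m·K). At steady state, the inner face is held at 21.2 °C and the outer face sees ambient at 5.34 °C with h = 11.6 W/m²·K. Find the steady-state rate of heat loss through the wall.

Q = 723 W

Resistance network (inner→outer):
  R_plywood = L/(kA) = 0.0303/(0.131·22.7) = 0.01019 K/W
  R_beech = L/(kA) = 0.0350/(0.194·22.7) = 0.007948 K/W
  R_conv,out = 1/(hA) = 1/(11.6·22.7) = 0.003798 K/W
ΣR = 0.01019 + 0.007948 + 0.003798 = 0.02194 K/W
Q = ΔT/ΣR = (21.2 °C − 5.34 °C)/0.02194 = 723 W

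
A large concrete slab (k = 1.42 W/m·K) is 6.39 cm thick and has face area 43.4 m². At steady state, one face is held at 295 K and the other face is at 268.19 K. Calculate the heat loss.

Q = 25900 W

Q = kA·ΔT/L = 1.42 × 43.4 × |295 K − 268.19 K| / 0.0639 = 25900 W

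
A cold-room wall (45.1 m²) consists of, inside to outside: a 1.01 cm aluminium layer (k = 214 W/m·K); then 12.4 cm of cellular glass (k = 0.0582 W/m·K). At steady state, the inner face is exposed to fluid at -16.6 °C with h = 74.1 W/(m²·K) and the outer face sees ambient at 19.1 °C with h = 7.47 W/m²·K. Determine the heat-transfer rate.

Q = 707 W

Resistance network (inner→outer):
  R_conv,in = 1/(hA) = 1/(74.1·45.1) = 2.992×10^-4 K/W
  R_aluminium = L/(kA) = 0.0101/(214·45.1) = 1.046×10^-6 K/W
  R_cellular glass = L/(kA) = 0.124/(0.0582·45.1) = 0.04724 K/W
  R_conv,out = 1/(hA) = 1/(7.47·45.1) = 0.002968 K/W
ΣR = 2.992×10^-4 + 1.046×10^-6 + 0.04724 + 0.002968 = 0.05051 K/W
Q = ΔT/ΣR = (-16.6 °C − 19.1 °C)/0.05051 = -707 W
(Negative Q ⇒ heat flows inward; heat gain = 707 W.)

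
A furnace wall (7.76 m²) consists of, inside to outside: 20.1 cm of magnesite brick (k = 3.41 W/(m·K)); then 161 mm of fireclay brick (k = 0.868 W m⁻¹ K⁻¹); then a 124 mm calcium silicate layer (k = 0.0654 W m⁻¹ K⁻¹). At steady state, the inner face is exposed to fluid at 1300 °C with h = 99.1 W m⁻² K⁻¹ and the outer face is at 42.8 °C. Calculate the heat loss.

Series thermal resistances, inner to outer:
  R_conv,in = 1/(hA) = 1/(99.1·7.76) = 0.001300 K/W
  R_magnesite brick = L/(kA) = 0.201/(3.41·7.76) = 0.007596 K/W
  R_fireclay brick = L/(kA) = 0.161/(0.868·7.76) = 0.02390 K/W
  R_calcium silicate = L/(kA) = 0.124/(0.0654·7.76) = 0.2443 K/W
ΣR = 0.001300 + 0.007596 + 0.02390 + 0.2443 = 0.2771 K/W
Q = ΔT/ΣR = (1300 °C − 42.8 °C)/0.2771 = 4540 W

Q = 4.54 kW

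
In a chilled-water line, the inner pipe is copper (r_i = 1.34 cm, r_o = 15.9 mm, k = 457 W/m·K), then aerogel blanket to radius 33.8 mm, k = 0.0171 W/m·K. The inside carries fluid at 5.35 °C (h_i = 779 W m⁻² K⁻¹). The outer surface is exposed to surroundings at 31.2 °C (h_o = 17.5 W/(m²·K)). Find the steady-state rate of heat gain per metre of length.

Q' = 3.54 W/m

Resistance network (inner→outer):
  R'_conv,in = 1/(2πr h) = 1/(2π·0.0134·779) = 0.01525 m·K/W
  R'_copper = ln(0.0159/0.0134)/(2πk) = 0.1711/(2π·457) = 5.957×10^-5 m·K/W
  R'_aerogel blanket = ln(0.0338/0.0159)/(2πk) = 0.7541/(2π·0.0171) = 7.019 m·K/W
  R'_conv,out = 1/(2πr h) = 1/(2π·0.0338·17.5) = 0.2691 m·K/W
ΣR = 0.01525 + 5.957×10^-5 + 7.019 + 0.2691 = 7.303 m·K/W
Q' = ΔT/ΣR = (5.35 °C − 31.2 °C)/7.303 = -3.54 W/m
(Negative Q' ⇒ heat flows inward; heat gain = 3.54 W/m.)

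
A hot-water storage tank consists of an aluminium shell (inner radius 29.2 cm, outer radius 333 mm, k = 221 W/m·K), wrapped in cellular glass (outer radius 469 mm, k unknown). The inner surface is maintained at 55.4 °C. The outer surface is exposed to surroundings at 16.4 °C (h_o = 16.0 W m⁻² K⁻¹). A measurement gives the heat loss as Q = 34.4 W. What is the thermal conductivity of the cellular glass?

k = 0.0624 W/m·K

ΣR = ΔT/Q = |55.4 − 16.4|/34.4 = 1.134 K/W
Known resistances:
  R_aluminium = (1/0.292 − 1/0.333)/(4πk) = 0.4217/(4π·221) = 1.518×10^-4 K/W
  R_conv,out = 1/(4πr²h) = 1/(4π·0.469²·16.0) = 0.02261 K/W
R_cellular glass = ΣR − ΣR_known = 1.134 − 0.02276 = 1.111 K/W
(1/r₁−1/r₂)/(4πk) = 1.111 ⇒ k = 0.8708/(4π·1.111) = 0.0624 W/m·K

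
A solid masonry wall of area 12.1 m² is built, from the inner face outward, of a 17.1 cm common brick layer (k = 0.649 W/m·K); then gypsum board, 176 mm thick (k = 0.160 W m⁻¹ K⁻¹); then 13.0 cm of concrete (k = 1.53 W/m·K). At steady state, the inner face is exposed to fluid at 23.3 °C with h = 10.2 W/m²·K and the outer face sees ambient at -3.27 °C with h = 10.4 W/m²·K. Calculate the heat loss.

Q = 196 W

Treat each layer as a resistance in series:
  R_conv,in = 1/(hA) = 1/(10.2·12.1) = 0.008102 K/W
  R_common brick = L/(kA) = 0.171/(0.649·12.1) = 0.02178 K/W
  R_gypsum board = L/(kA) = 0.176/(0.160·12.1) = 0.09091 K/W
  R_concrete = L/(kA) = 0.130/(1.53·12.1) = 0.007022 K/W
  R_conv,out = 1/(hA) = 1/(10.4·12.1) = 0.007947 K/W
ΣR = 0.008102 + 0.02178 + 0.09091 + 0.007022 + 0.007947 = 0.1358 K/W
Q = ΔT/ΣR = (23.3 °C − -3.27 °C)/0.1358 = 196 W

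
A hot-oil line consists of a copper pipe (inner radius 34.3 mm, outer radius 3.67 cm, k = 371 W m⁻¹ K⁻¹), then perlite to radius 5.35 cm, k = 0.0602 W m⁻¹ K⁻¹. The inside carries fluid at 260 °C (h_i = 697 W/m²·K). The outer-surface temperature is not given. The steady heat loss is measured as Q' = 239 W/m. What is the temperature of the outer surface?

Series resistances:
  R'_conv,in = 1/(2πr h) = 1/(2π·0.0343·697) = 0.006657 m·K/W
  R'_copper = ln(0.0367/0.0343)/(2πk) = 0.06763/(2π·371) = 2.901×10^-5 m·K/W
  R'_perlite = ln(0.0535/0.0367)/(2πk) = 0.3769/(2π·0.0602) = 0.9964 m·K/W
ΣR = 1.003 m·K/W
ΔT = Q'·ΣR = 239 × 1.003 = 239.7 K
Heat flows outward, so T_out = T_in − ΔT = 260 − 239.7 = 20.3 °C

T_out = 20.3 °C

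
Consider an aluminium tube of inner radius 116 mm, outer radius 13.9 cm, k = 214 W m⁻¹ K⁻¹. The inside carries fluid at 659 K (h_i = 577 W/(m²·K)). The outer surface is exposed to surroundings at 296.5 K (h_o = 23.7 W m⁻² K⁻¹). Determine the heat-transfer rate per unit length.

Treat each layer as a resistance in series:
  R'_conv,in = 1/(2πr h) = 1/(2π·0.116·577) = 0.002378 m·K/W
  R'_aluminium = ln(0.139/0.116)/(2πk) = 0.1809/(2π·214) = 1.345×10^-4 m·K/W
  R'_conv,out = 1/(2πr h) = 1/(2π·0.139·23.7) = 0.04831 m·K/W
ΣR = 0.002378 + 1.345×10^-4 + 0.04831 = 0.05082 m·K/W
Q' = ΔT/ΣR = (659 K − 296.5 K)/0.05082 = 7130 W/m

Q' = 7.13 kW/m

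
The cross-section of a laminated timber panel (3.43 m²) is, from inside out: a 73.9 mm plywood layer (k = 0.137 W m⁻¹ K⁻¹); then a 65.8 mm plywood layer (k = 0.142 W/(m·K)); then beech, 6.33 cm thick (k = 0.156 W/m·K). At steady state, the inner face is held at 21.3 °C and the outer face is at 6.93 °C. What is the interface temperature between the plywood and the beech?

Series thermal resistances, inner to outer:
  R_plywood = L/(kA) = 0.0739/(0.137·3.43) = 0.1573 K/W
  R_plywood = L/(kA) = 0.0658/(0.142·3.43) = 0.1351 K/W
  R_beech = L/(kA) = 0.0633/(0.156·3.43) = 0.1183 K/W
ΣR = 0.1573 + 0.1351 + 0.1183 = 0.4107 K/W
Q = ΔT/ΣR = (21.3 °C − 6.93 °C)/0.4107 = 34.99 W
From the inner boundary to the plywood/beech interface, ΣR_partial = 0.2924 K/W.
T_interface = T_in − Q·ΣR_partial = 21.3 °C − (34.99)(0.2924) = 11.1 °C

T = 11.1 °C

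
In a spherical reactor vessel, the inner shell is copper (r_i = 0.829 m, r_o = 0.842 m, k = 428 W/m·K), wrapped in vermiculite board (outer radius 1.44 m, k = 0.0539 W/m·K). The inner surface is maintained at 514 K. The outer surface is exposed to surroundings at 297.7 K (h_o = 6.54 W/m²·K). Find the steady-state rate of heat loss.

Q = 295 W

Series thermal resistances, inner to outer:
  R_copper = (1/0.829 − 1/0.842)/(4πk) = 0.01862/(4π·428) = 3.463×10^-6 K/W
  R_vermiculite board = (1/0.842 − 1/1.44)/(4πk) = 0.4932/(4π·0.0539) = 0.7282 K/W
  R_conv,out = 1/(4πr²h) = 1/(4π·1.44²·6.54) = 0.005868 K/W
ΣR = 3.463×10^-6 + 0.7282 + 0.005868 = 0.7341 K/W
Q = ΔT/ΣR = (514 K − 297.7 K)/0.7341 = 295 W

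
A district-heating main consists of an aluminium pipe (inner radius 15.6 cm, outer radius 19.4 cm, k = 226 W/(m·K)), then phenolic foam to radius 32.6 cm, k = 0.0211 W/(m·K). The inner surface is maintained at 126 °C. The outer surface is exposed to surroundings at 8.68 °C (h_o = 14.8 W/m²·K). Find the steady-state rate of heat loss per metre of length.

Q' = 29.7 W/m

Resistance network (inner→outer):
  R'_aluminium = ln(0.194/0.156)/(2πk) = 0.2180/(2π·226) = 1.535×10^-4 m·K/W
  R'_phenolic foam = ln(0.326/0.194)/(2πk) = 0.5190/(2π·0.0211) = 3.915 m·K/W
  R'_conv,out = 1/(2πr h) = 1/(2π·0.326·14.8) = 0.03299 m·K/W
ΣR = 1.535×10^-4 + 3.915 + 0.03299 = 3.948 m·K/W
Q' = ΔT/ΣR = (126 °C − 8.68 °C)/3.948 = 29.7 W/m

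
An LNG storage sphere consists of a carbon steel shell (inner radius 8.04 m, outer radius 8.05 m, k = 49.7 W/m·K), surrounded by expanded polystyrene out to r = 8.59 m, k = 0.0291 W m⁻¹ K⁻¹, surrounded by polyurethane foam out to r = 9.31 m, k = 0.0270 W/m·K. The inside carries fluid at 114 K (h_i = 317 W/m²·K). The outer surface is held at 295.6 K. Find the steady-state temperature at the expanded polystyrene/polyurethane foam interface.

T = 195.0 K

Resistance network (inner→outer):
  R_conv,in = 1/(4πr²h) = 1/(4π·8.04²·317) = 3.883×10^-6 K/W
  R_carbon steel = (1/8.04 − 1/8.05)/(4πk) = 1.545×10^-4/(4π·49.7) = 2.474×10^-7 K/W
  R_expanded polystyrene = (1/8.05 − 1/8.59)/(4πk) = 0.007809/(4π·0.0291) = 0.02136 K/W
  R_polyurethane foam = (1/8.59 − 1/9.31)/(4πk) = 0.009003/(4π·0.0270) = 0.02653 K/W
ΣR = 3.883×10^-6 + 2.474×10^-7 + 0.02136 + 0.02653 = 0.04789 K/W
Q = ΔT/ΣR = (114 K − 295.6 K)/0.04789 = -3792 W
From the inner boundary to the expanded polystyrene/polyurethane foam interface, ΣR_partial = 0.02136 K/W.
T_interface = T_in − Q·ΣR_partial = 114 K − (-3792)(0.02136) = 195.0 K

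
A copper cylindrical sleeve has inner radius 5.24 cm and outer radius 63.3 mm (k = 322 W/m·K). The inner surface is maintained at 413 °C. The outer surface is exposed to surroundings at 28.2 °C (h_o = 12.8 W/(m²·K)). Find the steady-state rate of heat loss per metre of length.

Q' = 1960 W/m

Series thermal resistances, inner to outer:
  R'_copper = ln(0.0633/0.0524)/(2πk) = 0.1890/(2π·322) = 9.341×10^-5 m·K/W
  R'_conv,out = 1/(2πr h) = 1/(2π·0.0633·12.8) = 0.1964 m·K/W
ΣR = 9.341×10^-5 + 0.1964 = 0.1965 m·K/W
Q' = ΔT/ΣR = (413 °C − 28.2 °C)/0.1965 = 1960 W/m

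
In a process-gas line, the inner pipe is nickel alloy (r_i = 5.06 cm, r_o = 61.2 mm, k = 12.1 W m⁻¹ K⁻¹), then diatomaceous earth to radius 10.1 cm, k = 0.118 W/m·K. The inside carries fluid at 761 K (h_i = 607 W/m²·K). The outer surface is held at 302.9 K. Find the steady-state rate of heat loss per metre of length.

Resistance network (inner→outer):
  R'_conv,in = 1/(2πr h) = 1/(2π·0.0506·607) = 0.005182 m·K/W
  R'_nickel alloy = ln(0.0612/0.0506)/(2πk) = 0.1902/(2π·12.1) = 0.002502 m·K/W
  R'_diatomaceous earth = ln(0.101/0.0612)/(2πk) = 0.5010/(2π·0.118) = 0.6757 m·K/W
ΣR = 0.005182 + 0.002502 + 0.6757 = 0.6834 m·K/W
Q' = ΔT/ΣR = (761 K − 302.9 K)/0.6834 = 670 W/m

Q' = 670 W/m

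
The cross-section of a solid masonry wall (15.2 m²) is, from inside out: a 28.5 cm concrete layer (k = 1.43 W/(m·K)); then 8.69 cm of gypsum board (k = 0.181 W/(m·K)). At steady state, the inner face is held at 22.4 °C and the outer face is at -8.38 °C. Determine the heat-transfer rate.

Q = 689 W

Treat each layer as a resistance in series:
  R_concrete = L/(kA) = 0.285/(1.43·15.2) = 0.01311 K/W
  R_gypsum board = L/(kA) = 0.0869/(0.181·15.2) = 0.03159 K/W
ΣR = 0.01311 + 0.03159 = 0.04470 K/W
Q = ΔT/ΣR = (22.4 °C − -8.38 °C)/0.04470 = 689 W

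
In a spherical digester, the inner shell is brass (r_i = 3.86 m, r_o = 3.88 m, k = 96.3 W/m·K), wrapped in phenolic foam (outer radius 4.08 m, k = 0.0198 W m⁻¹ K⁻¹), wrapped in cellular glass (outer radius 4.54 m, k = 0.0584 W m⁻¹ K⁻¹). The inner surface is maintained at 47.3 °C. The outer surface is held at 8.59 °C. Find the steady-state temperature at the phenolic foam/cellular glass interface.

Treat each layer as a resistance in series:
  R_brass = (1/3.86 − 1/3.88)/(4πk) = 0.001335/(4π·96.3) = 1.104×10^-6 K/W
  R_phenolic foam = (1/3.88 − 1/4.08)/(4πk) = 0.01263/(4π·0.0198) = 0.05078 K/W
  R_cellular glass = (1/4.08 − 1/4.54)/(4πk) = 0.02483/(4π·0.0584) = 0.03384 K/W
ΣR = 1.104×10^-6 + 0.05078 + 0.03384 = 0.08462 K/W
Q = ΔT/ΣR = (47.3 °C − 8.59 °C)/0.08462 = 457.5 W
From the inner boundary to the phenolic foam/cellular glass interface, ΣR_partial = 0.05078 K/W.
T_interface = T_in − Q·ΣR_partial = 47.3 °C − (457.5)(0.05078) = 24.1 °C

T = 24.1 °C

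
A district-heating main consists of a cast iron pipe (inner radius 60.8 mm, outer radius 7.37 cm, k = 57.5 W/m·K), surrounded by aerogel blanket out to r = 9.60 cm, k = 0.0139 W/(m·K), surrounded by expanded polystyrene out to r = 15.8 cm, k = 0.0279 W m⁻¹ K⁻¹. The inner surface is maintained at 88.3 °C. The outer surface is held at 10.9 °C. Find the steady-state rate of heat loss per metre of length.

Treat each layer as a resistance in series:
  R'_cast iron = ln(0.0737/0.0608)/(2πk) = 0.1924/(2π·57.5) = 5.326×10^-4 m·K/W
  R'_aerogel blanket = ln(0.0960/0.0737)/(2πk) = 0.2643/(2π·0.0139) = 3.027 m·K/W
  R'_expanded polystyrene = ln(0.158/0.0960)/(2πk) = 0.4982/(2π·0.0279) = 2.842 m·K/W
ΣR = 5.326×10^-4 + 3.027 + 2.842 = 5.870 m·K/W
Q' = ΔT/ΣR = (88.3 °C − 10.9 °C)/5.870 = 13.2 W/m

Q' = 13.2 W/m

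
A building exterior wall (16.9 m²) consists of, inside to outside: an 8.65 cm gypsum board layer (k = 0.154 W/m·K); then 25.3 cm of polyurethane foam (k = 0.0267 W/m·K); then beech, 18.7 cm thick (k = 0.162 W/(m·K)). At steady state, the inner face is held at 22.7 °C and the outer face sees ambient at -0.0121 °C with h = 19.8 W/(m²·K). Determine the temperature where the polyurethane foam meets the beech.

T = 2.42 °C

Treat each layer as a resistance in series:
  R_gypsum board = L/(kA) = 0.0865/(0.154·16.9) = 0.03324 K/W
  R_polyurethane foam = L/(kA) = 0.253/(0.0267·16.9) = 0.5607 K/W
  R_beech = L/(kA) = 0.187/(0.162·16.9) = 0.06830 K/W
  R_conv,out = 1/(hA) = 1/(19.8·16.9) = 0.002988 K/W
ΣR = 0.03324 + 0.5607 + 0.06830 + 0.002988 = 0.6652 K/W
Q = ΔT/ΣR = (22.7 °C − -0.0121 °C)/0.6652 = 34.14 W
From the inner boundary to the polyurethane foam/beech interface, ΣR_partial = 0.5939 K/W.
T_interface = T_in − Q·ΣR_partial = 22.7 °C − (34.14)(0.5939) = 2.42 °C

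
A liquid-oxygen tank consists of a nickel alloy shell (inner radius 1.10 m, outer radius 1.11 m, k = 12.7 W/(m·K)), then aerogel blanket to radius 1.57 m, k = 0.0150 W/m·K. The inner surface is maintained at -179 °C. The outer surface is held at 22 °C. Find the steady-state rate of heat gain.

Resistance network (inner→outer):
  R_nickel alloy = (1/1.10 − 1/1.11)/(4πk) = 0.008190/(4π·12.7) = 5.132×10^-5 K/W
  R_aerogel blanket = (1/1.11 − 1/1.57)/(4πk) = 0.2640/(4π·0.0150) = 1.400 K/W
ΣR = 5.132×10^-5 + 1.400 = 1.400 K/W
Q = ΔT/ΣR = (-179 °C − 22 °C)/1.400 = -144 W
(Negative Q ⇒ heat flows inward; heat gain = 144 W.)

Q = 144 W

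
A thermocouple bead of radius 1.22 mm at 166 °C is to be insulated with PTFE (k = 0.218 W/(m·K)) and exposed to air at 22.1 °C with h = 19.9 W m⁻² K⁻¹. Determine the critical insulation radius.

r_cr = 2.19 cm

For a sphere, r_cr = 2k_ins/h = 2·0.218/19.9 = 0.0219 m = 2.19 cm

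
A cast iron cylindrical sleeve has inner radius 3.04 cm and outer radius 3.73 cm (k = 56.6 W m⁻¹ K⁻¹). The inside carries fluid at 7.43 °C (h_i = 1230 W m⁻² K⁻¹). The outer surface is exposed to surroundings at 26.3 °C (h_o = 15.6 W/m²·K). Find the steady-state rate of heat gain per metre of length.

Q' = 67.8 W/m

Series thermal resistances, inner to outer:
  R'_conv,in = 1/(2πr h) = 1/(2π·0.0304·1230) = 0.004256 m·K/W
  R'_cast iron = ln(0.0373/0.0304)/(2πk) = 0.2046/(2π·56.6) = 5.752×10^-4 m·K/W
  R'_conv,out = 1/(2πr h) = 1/(2π·0.0373·15.6) = 0.2735 m·K/W
ΣR = 0.004256 + 5.752×10^-4 + 0.2735 = 0.2783 m·K/W
Q' = ΔT/ΣR = (7.43 °C − 26.3 °C)/0.2783 = -67.8 W/m
(Negative Q' ⇒ heat flows inward; heat gain = 67.8 W/m.)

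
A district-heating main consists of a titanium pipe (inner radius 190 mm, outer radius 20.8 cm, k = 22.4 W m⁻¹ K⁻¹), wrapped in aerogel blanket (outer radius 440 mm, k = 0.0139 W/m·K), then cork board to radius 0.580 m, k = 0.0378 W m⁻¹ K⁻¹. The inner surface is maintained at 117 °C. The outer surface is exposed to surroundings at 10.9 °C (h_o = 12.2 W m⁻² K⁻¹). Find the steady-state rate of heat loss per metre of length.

Resistance network (inner→outer):
  R'_titanium = ln(0.208/0.190)/(2πk) = 0.09051/(2π·22.4) = 6.431×10^-4 m·K/W
  R'_aerogel blanket = ln(0.440/0.208)/(2πk) = 0.7492/(2π·0.0139) = 8.579 m·K/W
  R'_cork board = ln(0.580/0.440)/(2πk) = 0.2763/(2π·0.0378) = 1.163 m·K/W
  R'_conv,out = 1/(2πr h) = 1/(2π·0.580·12.2) = 0.02249 m·K/W
ΣR = 6.431×10^-4 + 8.579 + 1.163 + 0.02249 = 9.765 m·K/W
Q' = ΔT/ΣR = (117 °C − 10.9 °C)/9.765 = 10.9 W/m

Q' = 10.9 W/m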